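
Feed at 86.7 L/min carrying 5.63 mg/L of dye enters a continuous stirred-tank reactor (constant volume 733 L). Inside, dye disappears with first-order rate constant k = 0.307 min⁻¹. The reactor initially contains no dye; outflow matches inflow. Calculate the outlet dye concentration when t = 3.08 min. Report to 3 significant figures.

1.14 mg/L

Species balance: V dC/dt = Q C_in − Q C − k V C.
dC/dt = (Q/V) C_in − (Q/V + k) C; effective rate a = Q/V + k = 0.11828 + 0.307 = 0.42528 min⁻¹.
C_ss = Q C_in/(Q + kV) = 1.5658 mg/L; C(t) = C_ss + (C₀ − C_ss) e^(−a t).
C(3.08) = 1.5658 + (-1.5658)·e^(−0.42528·3.08) = 1.5658 + (-1.5658)·0.26986 = 1.1433 mg/L.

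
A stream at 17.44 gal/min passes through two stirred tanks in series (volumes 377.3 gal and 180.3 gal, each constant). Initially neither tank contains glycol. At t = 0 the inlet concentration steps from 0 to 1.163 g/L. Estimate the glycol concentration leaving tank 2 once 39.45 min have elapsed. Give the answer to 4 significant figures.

0.8268 g/L

Time constants: τᵢ = Vᵢ/Q for each well-mixed tank.
τ₁ = 377.3/17.44 = 21.6342 min; τ₂ = 180.3/17.44 = 10.3383 min.
Solving the cascade with C₁(0)=C₂(0)=0 gives C₂(t) = C_in[1 − (τ₁ e^(−t/τ₁) − τ₂ e^(−t/τ₂))/(τ₁ − τ₂)].
At t = 39.45: e^(−t/τ₁) = 0.161459, e^(−t/τ₂) = 0.0220177.
C₂ = 1.163·[1 − (21.6342·0.161459 − 10.3383·0.0220177)/(11.2959)] = 1.163·0.710920 = 0.826800 g/L.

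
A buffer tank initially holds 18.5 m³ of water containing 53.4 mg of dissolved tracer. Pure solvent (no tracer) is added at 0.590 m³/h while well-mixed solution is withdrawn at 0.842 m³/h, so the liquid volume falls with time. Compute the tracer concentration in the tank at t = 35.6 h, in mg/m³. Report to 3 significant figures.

0.611 mg/m³

Let m(t) be the amount of tracer. Volume: V(t) = V₀ + (Q_in − Q_out) t = 18.5 − 0.25200 t; V(35.6) = 9.5288 m³.
Solute balance: dm/dt = 0 − Q_out C = −Q_out m/V(t).
dm/m = −Q_out dt/(V₀ − 0.25200 t); integrating gives ln(m/m₀) = −(Q_out/(Q_in−Q_out)) ln(V/V₀).
m = m₀ (V₀/V)^(Q_out/(Q_in−Q_out)) = 53.4 × (18.5/9.5288)^(-3.3413) = 5.8185 mg.
C = m/V = 5.8185/9.5288 = 0.61062 mg/m³.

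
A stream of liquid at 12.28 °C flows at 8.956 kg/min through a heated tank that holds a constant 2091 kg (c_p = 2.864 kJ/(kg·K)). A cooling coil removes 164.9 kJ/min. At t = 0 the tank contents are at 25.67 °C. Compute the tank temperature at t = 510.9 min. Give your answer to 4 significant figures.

Energy balance: M c_p dT/dt = ṁ c_p (T_in − T) − 164.9.
τ = M/ṁ = 233.475 min; T_ss = T_in − Q̇/(ṁ c_p) = 12.28 − 164.9/(8.956·2.864) = 5.85115 °C.
Solution: T(t) = T_ss + (T₀ − T_ss) e^(−t/τ).
T(510.9) = 5.85115 + (19.8189)·e^(−510.9/233.475) = 5.85115 + (19.8189)·0.112113 = 8.07310 °C.

8.073 °C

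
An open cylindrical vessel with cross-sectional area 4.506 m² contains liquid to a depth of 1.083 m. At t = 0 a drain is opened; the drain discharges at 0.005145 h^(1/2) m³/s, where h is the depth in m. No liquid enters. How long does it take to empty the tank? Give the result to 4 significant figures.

1823 s

With no inflow, A dh/dt = −0.005145 √h.
This is separable: 2 d(√h)/dt = −0.005145/A, so √h = √h₀ − (0.005145/(2A)) t.
Set h = 0: 2√h₀ = (0.005145/A) t_empty ⇒ t_empty = 2A√h₀/0.005145.
t_empty = 2·4.506·√1.083/0.005145 = 9.01200·1.04067/0.005145 = 1822.85 s.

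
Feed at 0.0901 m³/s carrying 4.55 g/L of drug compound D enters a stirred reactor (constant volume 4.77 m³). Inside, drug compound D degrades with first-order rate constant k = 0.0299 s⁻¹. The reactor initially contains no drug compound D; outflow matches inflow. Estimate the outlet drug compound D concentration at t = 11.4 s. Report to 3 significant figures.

0.752 g/L

V dC/dt = Q(C_in − C) − k V C.
This is linear with rate a = Q/V + k = 0.048789 s⁻¹.
C_ss = Q C_in/(Q + kV) = 1.7616 g/L; C(t) = C_ss + (C₀ − C_ss) e^(−a t).
C(11.4) = 1.7616 + (-1.7616)·e^(−0.048789·11.4) = 1.7616 + (-1.7616)·0.57339 = 0.75150 g/L.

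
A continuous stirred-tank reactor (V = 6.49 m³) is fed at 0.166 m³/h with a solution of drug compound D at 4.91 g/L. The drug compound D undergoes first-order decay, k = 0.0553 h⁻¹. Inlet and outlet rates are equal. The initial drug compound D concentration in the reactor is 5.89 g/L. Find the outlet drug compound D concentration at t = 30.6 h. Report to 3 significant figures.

Accumulation = in − out − consumed: V dC/dt = Q C_in − Q C − k V C.
This is linear with rate a = Q/V + k = 0.080878 h⁻¹.
C_ss = Q C_in/(Q + kV) = 1.5528 g/L; C(t) = C_ss + (C₀ − C_ss) e^(−a t).
C(30.6) = 1.5528 + (4.3372)·e^(−0.080878·30.6) = 1.5528 + (4.3372)·0.084175 = 1.9179 g/L.

1.92 g/L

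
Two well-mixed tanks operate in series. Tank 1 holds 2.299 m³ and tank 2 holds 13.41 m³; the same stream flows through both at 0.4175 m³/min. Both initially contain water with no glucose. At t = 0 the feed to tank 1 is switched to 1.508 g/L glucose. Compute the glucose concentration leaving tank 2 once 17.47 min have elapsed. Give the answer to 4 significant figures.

Time constants: τᵢ = Vᵢ/Q for each well-mixed tank.
τ₁ = 2.299/0.4175 = 5.50659 min; τ₂ = 13.41/0.4175 = 32.1198 min.
Solving the cascade with C₁(0)=C₂(0)=0 gives C₂(t) = C_in[1 − (τ₁ e^(−t/τ₁) − τ₂ e^(−t/τ₂))/(τ₁ − τ₂)].
At t = 17.47: e^(−t/τ₁) = 0.0418960, e^(−t/τ₂) = 0.580479.
C₂ = 1.508·[1 − (5.50659·0.0418960 − 32.1198·0.580479)/(-26.6132)] = 1.508·0.308082 = 0.464587 g/L.

0.4646 g/L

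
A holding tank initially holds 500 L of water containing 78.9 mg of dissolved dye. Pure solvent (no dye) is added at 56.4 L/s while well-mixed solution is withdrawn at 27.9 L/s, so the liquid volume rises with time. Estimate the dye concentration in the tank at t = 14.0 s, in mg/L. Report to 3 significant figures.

0.0494 mg/L

Total volume: dV/dt = Q_in − Q_out = 28.500 L/s, so V(t) = 500 + 28.500 t and V(14.0) = 899.00 L.
No dye enters, so dm/dt = −Q_out · (m/V).
Separate: dm/m = −Q_out dt/V(t) ⇒ ln(m/m₀) = −(Q_out/(Q_in−Q_out)) ln(V/V₀).
m = m₀ (V₀/V)^(Q_out/(Q_in−Q_out)) = 78.9 × (500/899.00)^(0.97895) = 44.427 mg.
C = m/V = 44.427/899.00 = 0.049419 mg/L.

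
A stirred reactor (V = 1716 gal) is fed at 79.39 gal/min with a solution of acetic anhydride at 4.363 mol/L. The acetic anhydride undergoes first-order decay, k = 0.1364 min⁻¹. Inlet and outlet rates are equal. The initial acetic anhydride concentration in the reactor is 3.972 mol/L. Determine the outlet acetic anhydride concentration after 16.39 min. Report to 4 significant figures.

V dC/dt = Q(C_in − C) − k V C.
This is linear with rate a = Q/V + k = 0.182665 min⁻¹.
C_ss = Q C_in/(Q + kV) = 1.10504 mol/L; C(t) = C_ss + (C₀ − C_ss) e^(−a t).
C(16.39) = 1.10504 + (2.86696)·e^(−0.182665·16.39) = 1.10504 + (2.86696)·0.0500931 = 1.24866 mol/L.

1.249 mol/L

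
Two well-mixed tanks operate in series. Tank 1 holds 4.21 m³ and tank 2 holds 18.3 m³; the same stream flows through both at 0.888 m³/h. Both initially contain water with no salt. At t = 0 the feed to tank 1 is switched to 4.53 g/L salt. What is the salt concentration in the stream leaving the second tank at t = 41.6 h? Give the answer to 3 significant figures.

Time constants: τᵢ = Vᵢ/Q for each well-mixed tank.
τ₁ = 4.21/0.888 = 4.7410 h; τ₂ = 18.3/0.888 = 20.608 h.
Solving the cascade with C₁(0)=C₂(0)=0 gives C₂(t) = C_in[1 − (τ₁ e^(−t/τ₁) − τ₂ e^(−t/τ₂))/(τ₁ − τ₂)].
At t = 41.6: e^(−t/τ₁) = 0.00015462, e^(−t/τ₂) = 0.13284.
C₂ = 4.53·[1 − (4.7410·0.00015462 − 20.608·0.13284)/(-15.867)] = 4.53·0.82752 = 3.7487 g/L.

3.75 g/L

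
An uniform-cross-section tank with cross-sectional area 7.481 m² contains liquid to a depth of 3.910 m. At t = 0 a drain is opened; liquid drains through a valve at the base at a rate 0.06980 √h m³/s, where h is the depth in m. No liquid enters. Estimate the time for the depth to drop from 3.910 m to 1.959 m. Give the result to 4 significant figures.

Volume balance on the tank: A dh/dt = −0.06980 √h.
This is separable: 2 d(√h)/dt = −0.06980/A, so √h = √h₀ − (0.06980/(2A)) t.
t = 2A(√h₀ − √h)/0.06980 = 2·7.481·(√3.910 − √1.959)/0.06980
  = 14.9620 × (1.97737 − 1.39964) / 0.06980 = 123.839 s.

123.8 s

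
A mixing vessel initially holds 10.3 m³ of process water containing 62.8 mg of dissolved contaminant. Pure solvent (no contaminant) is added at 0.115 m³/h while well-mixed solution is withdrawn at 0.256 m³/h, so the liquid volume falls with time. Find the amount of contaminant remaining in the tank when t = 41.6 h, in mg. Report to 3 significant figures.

13.6 mg

Total volume: dV/dt = Q_in − Q_out = -0.14100 m³/h, so V(t) = 10.3 − 0.14100 t and V(41.6) = 4.4344 m³.
Solute balance: dm/dt = 0 − Q_out C = −Q_out m/V(t).
Separate: dm/m = −Q_out dt/V(t) ⇒ ln(m/m₀) = −(Q_out/(Q_in−Q_out)) ln(V/V₀).
m = m₀ (V₀/V)^(Q_out/(Q_in−Q_out)) = 62.8 × (10.3/4.4344)^(-1.8156) = 13.597 mg.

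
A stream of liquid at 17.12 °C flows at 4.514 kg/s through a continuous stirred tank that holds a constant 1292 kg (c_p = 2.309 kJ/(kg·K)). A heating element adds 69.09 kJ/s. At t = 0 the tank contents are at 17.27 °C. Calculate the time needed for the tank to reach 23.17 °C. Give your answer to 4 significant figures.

Energy balance: M c_p dT/dt = ṁ c_p (T_in − T) + 69.09.
τ = M/ṁ = 286.221 s; T_ss = T_in + Q̇/(ṁ c_p) = 23.7487 °C.
T(t) = T_ss + (T₀ − T_ss) e^(−t/τ). Set T = 23.17:
e^(−t/τ) = (23.17 − 23.7487)/(17.27 − 23.7487) = 0.0893264
t = −286.221 · ln(0.0893264) = 691.354 s.

691.4 s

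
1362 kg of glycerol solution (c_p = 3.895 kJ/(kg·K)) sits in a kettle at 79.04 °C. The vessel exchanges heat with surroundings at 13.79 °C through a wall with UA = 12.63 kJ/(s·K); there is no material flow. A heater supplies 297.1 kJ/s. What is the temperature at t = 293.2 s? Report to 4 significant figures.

Lumped-capacitance energy balance: M c_p dT/dt = UA(T_amb − T) + Q̇.
dT/dt = (T_ss − T)/τ with T_ss = T_amb + Q̇/UA = 13.79 + 297.1/12.63 = 37.3134 °C, τ = M c_p/UA = 1362·3.895/12.63 = 420.031 s.
This is linear first-order; T(t) = T_ss + (T₀ − T_ss) e^(−t/τ).
T(293.2) = 37.3134 + (41.7266)·0.497558 = 58.0748 °C.

58.07 °C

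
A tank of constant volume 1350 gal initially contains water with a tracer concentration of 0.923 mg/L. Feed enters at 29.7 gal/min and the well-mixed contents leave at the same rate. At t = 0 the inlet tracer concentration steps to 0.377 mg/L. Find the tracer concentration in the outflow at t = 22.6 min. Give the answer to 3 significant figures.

0.709 mg/L

Species balance on the tank: V dC/dt = Q(C_in − C).
So dC/dt = (C_in − C)/τ with τ = V/Q = 1350/29.7 = 45.455 min.
Integrating: C(t) = C_in + (C₀ − C_in) e^(−t/τ).
C(22.6) = 0.377 + (0.923 − 0.377)·e^(−22.6/45.455) = 0.377 + (0.54600)·0.60823 = 0.70909 mg/L.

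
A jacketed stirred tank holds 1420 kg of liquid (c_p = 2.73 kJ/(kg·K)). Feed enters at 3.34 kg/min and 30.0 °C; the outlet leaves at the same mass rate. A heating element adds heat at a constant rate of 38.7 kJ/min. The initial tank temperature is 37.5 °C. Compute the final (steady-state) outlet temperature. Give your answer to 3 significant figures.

First-law balance (no shaft work): M c_p dT/dt = ṁ c_p (T_in − T) + 38.7.
At steady state dT/dt = 0 ⇒ T_ss = T_in + Q̇/(ṁ c_p) = 30.0 + 38.7/(3.34·2.73) = 34.244 °C.

34.2 °C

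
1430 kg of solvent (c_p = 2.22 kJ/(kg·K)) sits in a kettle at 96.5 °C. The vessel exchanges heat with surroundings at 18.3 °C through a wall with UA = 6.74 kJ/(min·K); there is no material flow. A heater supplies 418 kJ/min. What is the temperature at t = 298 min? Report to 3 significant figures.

88.9 °C

First-law balance (no shaft work): M c_p dT/dt = −UA(T − T_amb) + Q̇.
dT/dt = (T_ss − T)/τ with T_ss = T_amb + Q̇/UA = 18.3 + 418/6.74 = 80.318 °C, τ = M c_p/UA = 1430·2.22/6.74 = 471.01 min.
This is linear first-order; T(t) = T_ss + (T₀ − T_ss) e^(−t/τ).
T(298) = 80.318 + (16.182)·0.53116 = 88.913 °C.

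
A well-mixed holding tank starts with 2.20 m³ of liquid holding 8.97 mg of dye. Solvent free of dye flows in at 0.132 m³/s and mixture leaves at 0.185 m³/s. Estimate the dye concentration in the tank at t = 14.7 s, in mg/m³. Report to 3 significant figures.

Total volume: dV/dt = Q_in − Q_out = -0.053000 m³/s, so V(t) = 2.20 − 0.053000 t and V(14.7) = 1.4209 m³.
Species balance (pure solvent in): dm/dt = −Q_out · m/V(t).
Separate: dm/m = −Q_out dt/V(t) ⇒ ln(m/m₀) = −(Q_out/(Q_in−Q_out)) ln(V/V₀).
m = m₀ (V₀/V)^(Q_out/(Q_in−Q_out)) = 8.97 × (2.20/1.4209)^(-3.4906) = 1.9502 mg.
C = m/V = 1.9502/1.4209 = 1.3725 mg/m³.

1.37 mg/m³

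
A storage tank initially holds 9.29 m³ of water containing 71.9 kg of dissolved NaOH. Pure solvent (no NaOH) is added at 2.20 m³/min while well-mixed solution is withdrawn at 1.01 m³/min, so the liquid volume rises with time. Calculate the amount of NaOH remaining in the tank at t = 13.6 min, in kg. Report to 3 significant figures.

30.5 kg

Let m(t) be the amount of NaOH. Volume: V(t) = V₀ + (Q_in − Q_out) t = 9.29 + 1.1900 t; V(13.6) = 25.474 m³.
Species balance (pure solvent in): dm/dt = −Q_out · m/V(t).
dm/m = −Q_out dt/(V₀ + 1.1900 t); integrating gives ln(m/m₀) = −(Q_out/(Q_in−Q_out)) ln(V/V₀).
m = m₀ (V₀/V)^(Q_out/(Q_in−Q_out)) = 71.9 × (9.29/25.474)^(0.84874) = 30.543 kg.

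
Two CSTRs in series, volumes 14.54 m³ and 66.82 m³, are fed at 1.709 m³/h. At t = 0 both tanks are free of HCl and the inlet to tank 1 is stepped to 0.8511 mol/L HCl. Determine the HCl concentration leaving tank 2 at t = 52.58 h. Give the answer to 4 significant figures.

0.5681 mol/L

Time constants: τᵢ = Vᵢ/Q for each well-mixed tank.
τ₁ = 14.54/1.709 = 8.50790 h; τ₂ = 66.82/1.709 = 39.0989 h.
Solving the cascade with C₁(0)=C₂(0)=0 gives C₂(t) = C_in[1 − (τ₁ e^(−t/τ₁) − τ₂ e^(−t/τ₂))/(τ₁ − τ₂)].
At t = 52.58: e^(−t/τ₁) = 0.00207014, e^(−t/τ₂) = 0.260593.
C₂ = 0.8511·[1 − (8.50790·0.00207014 − 39.0989·0.260593)/(-30.5910)] = 0.8511·0.667507 = 0.568115 mol/L.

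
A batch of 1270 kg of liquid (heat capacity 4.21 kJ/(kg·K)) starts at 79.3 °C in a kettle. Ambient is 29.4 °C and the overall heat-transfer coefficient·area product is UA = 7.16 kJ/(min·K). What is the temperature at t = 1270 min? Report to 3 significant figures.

38.5 °C

Energy balance: M c_p dT/dt = −UA(T − T_amb).
dT/dt = (T_ss − T)/τ with T_ss = T_amb = 29.400 °C, τ = M c_p/UA = 1270·4.21/7.16 = 746.75 min.
Solution: T(t) = T_ss + (T₀ − T_ss) e^(−t/τ).
T(1270) = 29.400 + (49.900)·0.18255 = 38.509 °C.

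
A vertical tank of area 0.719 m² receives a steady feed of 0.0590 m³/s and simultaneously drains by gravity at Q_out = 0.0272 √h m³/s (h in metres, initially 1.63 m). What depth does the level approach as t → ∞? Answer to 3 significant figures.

4.71 m

A dh/dt = Q_in − 0.0272 √h. Steady state requires inflow = outflow:
Q_in = 0.0272 √h_ss ⇒ √h_ss = 0.0590/0.0272 = 2.1691.
h_ss = 2.1691² = 4.7051 m. (Since h₀ = 1.63 m < h_ss, the level will rise toward this value.)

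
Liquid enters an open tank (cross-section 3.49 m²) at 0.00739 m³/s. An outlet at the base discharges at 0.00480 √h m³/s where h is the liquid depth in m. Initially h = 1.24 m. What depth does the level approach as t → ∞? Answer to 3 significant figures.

A dh/dt = Q_in − 0.00480 √h. Steady state requires inflow = outflow:
Q_in = 0.00480 √h_ss ⇒ √h_ss = 0.00739/0.00480 = 1.5396.
h_ss = 1.5396² = 2.3703 m. (Since h₀ = 1.24 m < h_ss, the level will rise toward this value.)

2.37 m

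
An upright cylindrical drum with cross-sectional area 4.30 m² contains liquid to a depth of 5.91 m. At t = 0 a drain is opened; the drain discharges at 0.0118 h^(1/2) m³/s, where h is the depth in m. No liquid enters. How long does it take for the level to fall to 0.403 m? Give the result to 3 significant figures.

1310 s

Mass balance (ρ constant): A dh/dt = −0.0118 √h.
This is separable: 2 d(√h)/dt = −0.0118/A, so √h = √h₀ − (0.0118/(2A)) t.
t = 2A(√h₀ − √h)/0.0118 = 2·4.30·(√5.91 − √0.403)/0.0118
  = 8.6000 × (2.4310 − 0.63482) / 0.0118 = 1309.1 s.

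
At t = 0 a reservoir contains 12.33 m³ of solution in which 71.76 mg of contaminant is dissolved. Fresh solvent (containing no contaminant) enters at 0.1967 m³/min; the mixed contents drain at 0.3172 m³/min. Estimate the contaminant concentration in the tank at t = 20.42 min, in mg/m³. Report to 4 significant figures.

Total volume: dV/dt = Q_in − Q_out = -0.120500 m³/min, so V(t) = 12.33 − 0.120500 t and V(20.42) = 9.86939 m³.
Species balance (pure solvent in): dm/dt = −Q_out · m/V(t).
Separate: dm/m = −Q_out dt/V(t) ⇒ ln(m/m₀) = −(Q_out/(Q_in−Q_out)) ln(V/V₀).
m = m₀ (V₀/V)^(Q_out/(Q_in−Q_out)) = 71.76 × (12.33/9.86939)^(-2.63237) = 39.9397 mg.
C = m/V = 39.9397/9.86939 = 4.04682 mg/m³.

4.047 mg/m³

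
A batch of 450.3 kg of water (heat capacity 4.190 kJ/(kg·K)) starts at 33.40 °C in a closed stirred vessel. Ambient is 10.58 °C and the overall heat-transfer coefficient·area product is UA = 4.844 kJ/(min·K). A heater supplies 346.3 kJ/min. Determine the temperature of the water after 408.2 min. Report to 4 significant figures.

65.00 °C

M c_p dT/dt = −UA(T − T_amb) + Q̇.
dT/dt = (T_ss − T)/τ with T_ss = T_amb + Q̇/UA = 10.58 + 346.3/4.844 = 82.0705 °C, τ = M c_p/UA = 450.3·4.190/4.844 = 389.504 min.
Solution: T(t) = T_ss + (T₀ − T_ss) e^(−t/τ).
T(408.2) = 82.0705 + (-48.6705)·0.350638 = 65.0048 °C.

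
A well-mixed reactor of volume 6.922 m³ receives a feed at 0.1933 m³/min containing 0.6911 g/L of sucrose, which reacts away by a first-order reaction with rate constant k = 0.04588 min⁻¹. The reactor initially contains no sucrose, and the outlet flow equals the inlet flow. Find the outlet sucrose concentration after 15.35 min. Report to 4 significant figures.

Accumulation = in − out − consumed: V dC/dt = Q C_in − Q C − k V C.
dC/dt = (Q/V) C_in − (Q/V + k) C; effective rate a = Q/V + k = 0.0279255 + 0.04588 = 0.0738055 min⁻¹.
C_ss = Q C_in/(Q + kV) = 0.261489 g/L; C(t) = C_ss + (C₀ − C_ss) e^(−a t).
C(15.35) = 0.261489 + (-0.261489)·e^(−0.0738055·15.35) = 0.261489 + (-0.261489)·0.322093 = 0.177265 g/L.

0.1773 g/L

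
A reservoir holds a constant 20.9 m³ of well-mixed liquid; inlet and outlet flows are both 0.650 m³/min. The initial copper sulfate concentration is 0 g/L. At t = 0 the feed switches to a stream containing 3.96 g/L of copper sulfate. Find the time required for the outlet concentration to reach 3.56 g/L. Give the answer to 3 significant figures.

Species balance: V dC/dt = Q(C_in − C) ⇒ τ = V/Q = 32.154 min.
C(t) = C_in + (C₀ − C_in) e^(−t/τ). Set C = 3.56 and solve for t:
e^(−t/τ) = (C − C_in)/(C₀ − C_in) = (3.56 − 3.96)/(0 − 3.96) = 0.10101
t = −τ ln(…) = 32.154 × 2.2925 = 73.714 min.

73.7 min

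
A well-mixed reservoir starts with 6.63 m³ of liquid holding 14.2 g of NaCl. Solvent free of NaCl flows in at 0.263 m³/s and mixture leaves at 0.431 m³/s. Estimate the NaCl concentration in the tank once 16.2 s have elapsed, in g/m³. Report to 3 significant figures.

Total volume: dV/dt = Q_in − Q_out = -0.16800 m³/s, so V(t) = 6.63 − 0.16800 t and V(16.2) = 3.9084 m³.
No NaCl enters, so dm/dt = −Q_out · (m/V).
dm/m = −Q_out dt/(V₀ − 0.16800 t); integrating gives ln(m/m₀) = −(Q_out/(Q_in−Q_out)) ln(V/V₀).
m = m₀ (V₀/V)^(Q_out/(Q_in−Q_out)) = 14.2 × (6.63/3.9084)^(-2.5655) = 3.6599 g.
C = m/V = 3.6599/3.9084 = 0.93643 g/m³.

0.936 g/m³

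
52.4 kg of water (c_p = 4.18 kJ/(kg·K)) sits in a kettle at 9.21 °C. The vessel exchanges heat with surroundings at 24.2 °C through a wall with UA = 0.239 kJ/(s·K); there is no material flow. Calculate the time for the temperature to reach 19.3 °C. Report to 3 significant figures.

M c_p dT/dt = −UA(T − T_amb).
τ = M c_p/UA = 916.45 s; T_ss = T_amb = 24.200 °C.
T(t) = T_ss + (T₀ − T_ss)e^(−t/τ); set T = 19.3:
t = −τ ln[(T − T_ss)/(T₀ − T_ss)] = −916.45 · ln(0.32688) = 1024.7 s.

1020 s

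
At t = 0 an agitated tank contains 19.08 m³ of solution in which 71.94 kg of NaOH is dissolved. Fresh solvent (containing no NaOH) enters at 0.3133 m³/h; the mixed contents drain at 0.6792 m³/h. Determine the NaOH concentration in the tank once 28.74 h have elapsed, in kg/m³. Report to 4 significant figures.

Total volume: dV/dt = Q_in − Q_out = -0.365900 m³/h, so V(t) = 19.08 − 0.365900 t and V(28.74) = 8.56403 m³.
Solute balance: dm/dt = 0 − Q_out C = −Q_out m/V(t).
Separate: dm/m = −Q_out dt/V(t) ⇒ ln(m/m₀) = −(Q_out/(Q_in−Q_out)) ln(V/V₀).
m = m₀ (V₀/V)^(Q_out/(Q_in−Q_out)) = 71.94 × (19.08/8.56403)^(-1.85624) = 16.2623 kg.
C = m/V = 16.2623/8.56403 = 1.89891 kg/m³.

1.899 kg/m³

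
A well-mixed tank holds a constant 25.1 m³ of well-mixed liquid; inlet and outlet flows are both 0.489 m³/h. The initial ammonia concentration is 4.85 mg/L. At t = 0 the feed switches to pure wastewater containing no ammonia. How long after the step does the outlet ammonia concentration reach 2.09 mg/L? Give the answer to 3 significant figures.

43.2 h

Transient balance on the dissolved component: V dC/dt = Q(C_in − C), so τ = V/Q = 51.329 h.
C(t) = C_in + (C₀ − C_in) e^(−t/τ). Set C = 2.09 and solve for t:
e^(−t/τ) = (C − C_in)/(C₀ − C_in) = (2.09 − 0)/(4.85 − 0) = 0.43093
t = −τ ln(…) = 51.329 × 0.84181 = 43.210 h.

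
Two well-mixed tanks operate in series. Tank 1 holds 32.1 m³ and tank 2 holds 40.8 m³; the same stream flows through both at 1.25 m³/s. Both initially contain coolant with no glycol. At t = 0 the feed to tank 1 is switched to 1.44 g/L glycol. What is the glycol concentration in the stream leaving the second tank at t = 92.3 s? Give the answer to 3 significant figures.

1.19 g/L

Species balance on tank i: dCᵢ/dt = (Cᵢ₋₁ − Cᵢ)/τᵢ with τᵢ = Vᵢ/Q.
τ₁ = 32.1/1.25 = 25.680 s; τ₂ = 40.8/1.25 = 32.640 s.
Solving the cascade with C₁(0)=C₂(0)=0 gives C₂(t) = C_in[1 − (τ₁ e^(−t/τ₁) − τ₂ e^(−t/τ₂))/(τ₁ − τ₂)].
At t = 92.3: e^(−t/τ₁) = 0.027482, e^(−t/τ₂) = 0.059142.
C₂ = 1.44·[1 − (25.680·0.027482 − 32.640·0.059142)/(-6.9600)] = 1.44·0.82404 = 1.1866 g/L.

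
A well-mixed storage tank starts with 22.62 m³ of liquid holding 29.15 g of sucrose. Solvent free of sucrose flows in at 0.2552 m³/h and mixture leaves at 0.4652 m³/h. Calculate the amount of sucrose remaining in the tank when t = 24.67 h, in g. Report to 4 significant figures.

Total volume: dV/dt = Q_in − Q_out = -0.210000 m³/h, so V(t) = 22.62 − 0.210000 t and V(24.67) = 17.4393 m³.
Species balance (pure solvent in): dm/dt = −Q_out · m/V(t).
dm/m = −Q_out dt/(V₀ − 0.210000 t); integrating gives ln(m/m₀) = −(Q_out/(Q_in−Q_out)) ln(V/V₀).
m = m₀ (V₀/V)^(Q_out/(Q_in−Q_out)) = 29.15 × (22.62/17.4393)^(-2.21524) = 16.3831 g.

16.38 g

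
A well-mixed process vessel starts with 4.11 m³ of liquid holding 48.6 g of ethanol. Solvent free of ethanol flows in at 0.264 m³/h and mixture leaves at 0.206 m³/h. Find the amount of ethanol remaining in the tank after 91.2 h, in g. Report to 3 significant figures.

2.57 g

Total volume: dV/dt = Q_in − Q_out = 0.058000 m³/h, so V(t) = 4.11 + 0.058000 t and V(91.2) = 9.3996 m³.
No ethanol enters, so dm/dt = −Q_out · (m/V).
dm/m = −Q_out dt/(V₀ + 0.058000 t); integrating gives ln(m/m₀) = −(Q_out/(Q_in−Q_out)) ln(V/V₀).
m = m₀ (V₀/V)^(Q_out/(Q_in−Q_out)) = 48.6 × (4.11/9.3996)^(3.5517) = 2.5741 g.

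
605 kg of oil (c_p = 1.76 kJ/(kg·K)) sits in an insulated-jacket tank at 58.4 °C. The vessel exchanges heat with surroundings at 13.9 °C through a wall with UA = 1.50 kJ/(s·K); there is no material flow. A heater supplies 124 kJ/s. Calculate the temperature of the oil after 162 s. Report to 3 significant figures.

66.2 °C

First-law balance (no shaft work): M c_p dT/dt = −UA(T − T_amb) + Q̇.
dT/dt = (T_ss − T)/τ with T_ss = T_amb + Q̇/UA = 13.9 + 124/1.50 = 96.567 °C, τ = M c_p/UA = 605·1.76/1.50 = 709.87 s.
Solution: T(t) = T_ss + (T₀ − T_ss) e^(−t/τ).
T(162) = 96.567 + (-38.167)·0.79596 = 66.188 °C.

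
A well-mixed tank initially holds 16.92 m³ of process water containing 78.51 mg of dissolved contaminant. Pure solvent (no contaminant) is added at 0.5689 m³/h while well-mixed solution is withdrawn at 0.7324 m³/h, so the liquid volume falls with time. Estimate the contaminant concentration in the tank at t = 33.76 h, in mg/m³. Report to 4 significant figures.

Total volume: dV/dt = Q_in − Q_out = -0.163500 m³/h, so V(t) = 16.92 − 0.163500 t and V(33.76) = 11.4002 m³.
Solute balance: dm/dt = 0 − Q_out C = −Q_out m/V(t).
dm/m = −Q_out dt/(V₀ − 0.163500 t); integrating gives ln(m/m₀) = −(Q_out/(Q_in−Q_out)) ln(V/V₀).
m = m₀ (V₀/V)^(Q_out/(Q_in−Q_out)) = 78.51 × (16.92/11.4002)^(-4.47951) = 13.3891 mg.
C = m/V = 13.3891/11.4002 = 1.17445 mg/m³.

1.174 mg/m³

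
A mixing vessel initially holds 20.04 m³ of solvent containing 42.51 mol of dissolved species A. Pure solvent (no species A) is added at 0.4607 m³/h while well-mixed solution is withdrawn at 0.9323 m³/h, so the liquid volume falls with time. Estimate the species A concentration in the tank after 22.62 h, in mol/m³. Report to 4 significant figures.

1.010 mol/m³

Total volume: dV/dt = Q_in − Q_out = -0.471600 m³/h, so V(t) = 20.04 − 0.471600 t and V(22.62) = 9.37241 m³.
Solute balance: dm/dt = 0 − Q_out C = −Q_out m/V(t).
Separate: dm/m = −Q_out dt/V(t) ⇒ ln(m/m₀) = −(Q_out/(Q_in−Q_out)) ln(V/V₀).
m = m₀ (V₀/V)^(Q_out/(Q_in−Q_out)) = 42.51 × (20.04/9.37241)^(-1.97689) = 9.46295 mol.
C = m/V = 9.46295/9.37241 = 1.00966 mol/m³.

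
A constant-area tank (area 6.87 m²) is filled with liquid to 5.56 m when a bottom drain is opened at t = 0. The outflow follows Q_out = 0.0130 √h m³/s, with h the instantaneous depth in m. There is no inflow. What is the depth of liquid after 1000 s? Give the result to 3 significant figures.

1.99 m

Mass balance (ρ constant): A dh/dt = −0.0130 √h.
This is separable: 2 d(√h)/dt = −0.0130/A, so √h = √h₀ − (0.0130/(2A)) t.
√h = √5.56 − 0.0130·1000/(2·6.87) = 2.3580 − 0.94614 = 1.4118.
h = 1.4118² = 1.9932 m.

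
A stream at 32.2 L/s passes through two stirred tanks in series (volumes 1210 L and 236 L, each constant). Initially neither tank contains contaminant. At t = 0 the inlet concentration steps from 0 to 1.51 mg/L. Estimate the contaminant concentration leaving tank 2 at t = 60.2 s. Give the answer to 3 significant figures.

1.13 mg/L

Each tank obeys Vᵢ dCᵢ/dt = Q(Cᵢ₋₁ − Cᵢ), so τᵢ = Vᵢ/Q.
τ₁ = 1210/32.2 = 37.578 s; τ₂ = 236/32.2 = 7.3292 s.
Tank 1: C₁ = C_in(1 − e^(−t/τ₁)). Tank 2 (τ₁ ≠ τ₂): C₂ = C_in[1 − (τ₁ e^(−t/τ₁) − τ₂ e^(−t/τ₂))/(τ₁ − τ₂)].
At t = 60.2: e^(−t/τ₁) = 0.20149, e^(−t/τ₂) = 0.00027091.
C₂ = 1.51·[1 − (37.578·0.20149 − 7.3292·0.00027091)/(30.248)] = 1.51·0.74975 = 1.1321 mg/L.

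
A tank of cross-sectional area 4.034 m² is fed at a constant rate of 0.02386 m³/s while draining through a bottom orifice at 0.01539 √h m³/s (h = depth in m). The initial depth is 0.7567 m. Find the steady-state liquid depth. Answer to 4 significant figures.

Accumulation of liquid (constant cross-section A): A dh/dt = Q_in − 0.01539 √h. At steady state dh/dt = 0:
Q_in = 0.01539 √h_ss ⇒ √h_ss = 0.02386/0.01539 = 1.55036.
h_ss = 1.55036² = 2.40361 m. (Since h₀ = 0.7567 m < h_ss, the level will rise toward this value.)

2.404 m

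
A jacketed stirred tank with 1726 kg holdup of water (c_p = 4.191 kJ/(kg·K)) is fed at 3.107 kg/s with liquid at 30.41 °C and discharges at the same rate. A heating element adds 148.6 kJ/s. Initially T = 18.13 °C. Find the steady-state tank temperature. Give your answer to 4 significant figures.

41.82 °C

M c_p dT/dt = ṁ c_p (T_in − T) + Q̇.
At steady state dT/dt = 0 ⇒ T_ss = T_in + Q̇/(ṁ c_p) = 30.41 + 148.6/(3.107·4.191) = 41.8220 °C.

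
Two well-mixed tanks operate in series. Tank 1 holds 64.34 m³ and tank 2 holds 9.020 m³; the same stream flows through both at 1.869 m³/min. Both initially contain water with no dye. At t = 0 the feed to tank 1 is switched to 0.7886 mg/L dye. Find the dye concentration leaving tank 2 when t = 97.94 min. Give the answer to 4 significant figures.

Each tank obeys Vᵢ dCᵢ/dt = Q(Cᵢ₋₁ − Cᵢ), so τᵢ = Vᵢ/Q.
τ₁ = 64.34/1.869 = 34.4248 min; τ₂ = 9.020/1.869 = 4.82611 min.
Solving the cascade with C₁(0)=C₂(0)=0 gives C₂(t) = C_in[1 − (τ₁ e^(−t/τ₁) − τ₂ e^(−t/τ₂))/(τ₁ − τ₂)].
At t = 97.94: e^(−t/τ₁) = 0.0581320, e^(−t/τ₂) = 1.53647e-09.
C₂ = 0.7886·[1 − (34.4248·0.0581320 − 4.82611·1.53647e-09)/(29.5987)] = 0.7886·0.932390 = 0.735282 mg/L.

0.7353 mg/L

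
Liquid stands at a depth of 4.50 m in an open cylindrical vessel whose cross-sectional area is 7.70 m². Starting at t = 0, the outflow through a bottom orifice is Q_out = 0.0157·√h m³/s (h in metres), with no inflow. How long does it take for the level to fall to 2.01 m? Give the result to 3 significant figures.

With no inflow, A dh/dt = −0.0157 √h.
This is separable: 2 d(√h)/dt = −0.0157/A, so √h = √h₀ − (0.0157/(2A)) t.
t = 2A(√h₀ − √h)/0.0157 = 2·7.70·(√4.50 − √2.01)/0.0157
  = 15.400 × (2.1213 − 1.4177) / 0.0157 = 690.13 s.

690 s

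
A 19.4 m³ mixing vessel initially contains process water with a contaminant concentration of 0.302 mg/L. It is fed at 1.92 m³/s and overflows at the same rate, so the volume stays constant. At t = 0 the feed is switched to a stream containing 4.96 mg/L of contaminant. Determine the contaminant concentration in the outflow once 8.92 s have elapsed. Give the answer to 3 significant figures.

3.03 mg/L

Unsteady species balance (constant V, well mixed): V dC/dt = Q(C_in − C).
Rewrite as dC/dt + C/τ = C_in/τ, τ = V/Q = 10.104 s.
Solution: C(t) = C_in + (C₀ − C_in) e^(−t/τ).
C(8.92) = 4.96 + (0.302 − 4.96)·e^(−8.92/10.104) = 4.96 + (-4.6580)·0.41362 = 3.0334 mg/L.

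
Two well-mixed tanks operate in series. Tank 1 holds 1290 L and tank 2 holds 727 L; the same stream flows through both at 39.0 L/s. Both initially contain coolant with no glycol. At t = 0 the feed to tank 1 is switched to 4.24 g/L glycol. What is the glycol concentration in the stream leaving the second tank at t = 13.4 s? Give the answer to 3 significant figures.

Each tank obeys Vᵢ dCᵢ/dt = Q(Cᵢ₋₁ − Cᵢ), so τᵢ = Vᵢ/Q.
τ₁ = 1290/39.0 = 33.077 s; τ₂ = 727/39.0 = 18.641 s.
Solving the cascade with C₁(0)=C₂(0)=0 gives C₂(t) = C_in[1 − (τ₁ e^(−t/τ₁) − τ₂ e^(−t/τ₂))/(τ₁ − τ₂)].
At t = 13.4: e^(−t/τ₁) = 0.66690, e^(−t/τ₂) = 0.48731.
C₂ = 4.24·[1 − (33.077·0.66690 − 18.641·0.48731)/(14.436)] = 4.24·0.10120 = 0.42911 g/L.

0.429 g/L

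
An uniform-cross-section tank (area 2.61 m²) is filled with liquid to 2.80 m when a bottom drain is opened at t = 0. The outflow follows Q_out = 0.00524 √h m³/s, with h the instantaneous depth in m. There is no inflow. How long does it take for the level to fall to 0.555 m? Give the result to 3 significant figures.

925 s

A dh/dt = −Q_out = −0.00524 √h.
Separate and integrate: 2(√h − √h₀) = −(0.00524/A) t.
t = 2A(√h₀ − √h)/0.00524 = 2·2.61·(√2.80 − √0.555)/0.00524
  = 5.2200 × (1.6733 − 0.74498) / 0.00524 = 924.79 s.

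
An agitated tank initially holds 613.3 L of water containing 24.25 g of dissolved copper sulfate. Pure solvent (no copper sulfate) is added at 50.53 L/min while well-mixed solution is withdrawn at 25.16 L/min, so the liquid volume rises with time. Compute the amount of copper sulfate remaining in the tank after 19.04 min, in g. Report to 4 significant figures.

13.63 g

Total volume: dV/dt = Q_in − Q_out = 25.3700 L/min, so V(t) = 613.3 + 25.3700 t and V(19.04) = 1096.34 L.
No copper sulfate enters, so dm/dt = −Q_out · (m/V).
Separate: dm/m = −Q_out dt/V(t) ⇒ ln(m/m₀) = −(Q_out/(Q_in−Q_out)) ln(V/V₀).
m = m₀ (V₀/V)^(Q_out/(Q_in−Q_out)) = 24.25 × (613.3/1096.34)^(0.991723) = 13.6309 g.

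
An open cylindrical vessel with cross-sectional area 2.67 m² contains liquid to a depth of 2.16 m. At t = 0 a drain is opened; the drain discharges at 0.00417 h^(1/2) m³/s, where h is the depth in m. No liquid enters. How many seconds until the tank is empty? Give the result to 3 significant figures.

With no inflow, A dh/dt = −0.00417 √h.
Separate and integrate: 2(√h − √h₀) = −(0.00417/A) t.
Set h = 0: 2√h₀ = (0.00417/A) t_empty ⇒ t_empty = 2A√h₀/0.00417.
t_empty = 2·2.67·√2.16/0.00417 = 5.3400·1.4697/0.00417 = 1882.1 s.

1880 s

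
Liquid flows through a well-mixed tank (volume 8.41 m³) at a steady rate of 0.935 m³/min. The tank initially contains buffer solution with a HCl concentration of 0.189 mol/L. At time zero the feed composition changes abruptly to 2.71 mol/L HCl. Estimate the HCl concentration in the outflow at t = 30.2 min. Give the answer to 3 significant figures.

2.62 mol/L

Transient balance on the dissolved component: V dC/dt = Q(C_in − C).
So dC/dt = (C_in − C)/τ with τ = V/Q = 8.41/0.935 = 8.9947 min.
Solution: C(t) = C_in + (C₀ − C_in) e^(−t/τ).
C(30.2) = 2.71 + (0.189 − 2.71)·e^(−30.2/8.9947) = 2.71 + (-2.5210)·0.034820 = 2.6222 mol/L.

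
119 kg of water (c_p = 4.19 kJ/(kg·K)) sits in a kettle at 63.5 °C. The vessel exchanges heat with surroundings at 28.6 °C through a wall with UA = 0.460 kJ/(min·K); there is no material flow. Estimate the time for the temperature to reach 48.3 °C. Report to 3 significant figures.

620 min

M c_p dT/dt = −UA(T − T_amb).
τ = M c_p/UA = 1083.9 min; T_ss = T_amb = 28.600 °C.
T(t) = T_ss + (T₀ − T_ss)e^(−t/τ); set T = 48.3:
t = −τ ln[(T − T_ss)/(T₀ − T_ss)] = −1083.9 · ln(0.56447) = 619.87 min.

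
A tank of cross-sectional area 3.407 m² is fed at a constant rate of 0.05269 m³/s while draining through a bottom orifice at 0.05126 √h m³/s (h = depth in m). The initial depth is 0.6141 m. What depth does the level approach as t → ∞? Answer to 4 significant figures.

Level balance: A dh/dt = 0.05269 − 0.05126 √h. Setting dh/dt = 0:
Q_in = 0.05126 √h_ss ⇒ √h_ss = 0.05269/0.05126 = 1.02790.
h_ss = 1.02790² = 1.05657 m. (Since h₀ = 0.6141 m < h_ss, the level will rise toward this value.)

1.057 m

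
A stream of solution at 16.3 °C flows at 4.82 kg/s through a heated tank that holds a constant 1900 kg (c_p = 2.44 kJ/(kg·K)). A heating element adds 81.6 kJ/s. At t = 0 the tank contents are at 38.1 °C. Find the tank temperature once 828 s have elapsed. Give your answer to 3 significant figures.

25.1 °C

First-law balance (no shaft work): M c_p dT/dt = ṁ c_p (T_in − T) + 81.6.
τ = M/ṁ = 394.19 s; T_ss = T_in + Q̇/(ṁ c_p) = 16.3 + 81.6/(4.82·2.44) = 23.238 °C.
This is linear first-order; T(t) = T_ss + (T₀ − T_ss) e^(−t/τ).
T(828) = 23.238 + (14.862)·e^(−828/394.19) = 23.238 + (14.862)·0.12239 = 25.057 °C.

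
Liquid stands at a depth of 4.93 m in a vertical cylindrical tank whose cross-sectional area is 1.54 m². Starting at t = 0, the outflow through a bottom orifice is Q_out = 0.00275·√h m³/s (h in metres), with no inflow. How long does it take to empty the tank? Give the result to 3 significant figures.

With no inflow, A dh/dt = −0.00275 √h.
Separate and integrate: 2(√h − √h₀) = −(0.00275/A) t.
Tank is empty when √h = 0: t_empty = 2A√h₀/0.00275.
t_empty = 2·1.54·√4.93/0.00275 = 3.0800·2.2204/0.00275 = 2486.8 s.

2490 s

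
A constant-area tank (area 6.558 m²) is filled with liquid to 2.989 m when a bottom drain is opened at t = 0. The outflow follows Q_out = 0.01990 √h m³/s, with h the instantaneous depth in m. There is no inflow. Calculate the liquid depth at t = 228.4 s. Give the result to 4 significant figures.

1.911 m

With no inflow, A dh/dt = −0.01990 √h.
∫ h^(−1/2) dh = −(0.01990/A) ∫ dt, giving 2√h = 2√h₀ − (0.01990/A) t.
√h = √2.989 − 0.01990·228.4/(2·6.558) = 1.72887 − 0.346536 = 1.38234.
h = 1.38234² = 1.91086 m.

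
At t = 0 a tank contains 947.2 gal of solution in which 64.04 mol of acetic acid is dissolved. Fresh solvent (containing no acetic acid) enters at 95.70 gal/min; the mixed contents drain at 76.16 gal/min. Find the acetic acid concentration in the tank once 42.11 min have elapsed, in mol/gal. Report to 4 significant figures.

Total volume: dV/dt = Q_in − Q_out = 19.5400 gal/min, so V(t) = 947.2 + 19.5400 t and V(42.11) = 1770.03 gal.
Solute balance: dm/dt = 0 − Q_out C = −Q_out m/V(t).
dm/m = −Q_out dt/(V₀ + 19.5400 t); integrating gives ln(m/m₀) = −(Q_out/(Q_in−Q_out)) ln(V/V₀).
m = m₀ (V₀/V)^(Q_out/(Q_in−Q_out)) = 64.04 × (947.2/1770.03)^(3.89765) = 5.59873 mol.
C = m/V = 5.59873/1770.03 = 0.00316307 mol/gal.

0.003163 mol/gal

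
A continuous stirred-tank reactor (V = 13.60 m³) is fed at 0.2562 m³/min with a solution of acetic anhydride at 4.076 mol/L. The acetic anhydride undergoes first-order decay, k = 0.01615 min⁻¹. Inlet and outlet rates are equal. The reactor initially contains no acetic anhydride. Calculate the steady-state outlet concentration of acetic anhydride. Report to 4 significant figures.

2.195 mol/L

V dC/dt = Q(C_in − C) − k V C.
At steady state: 0 = Q C_in − (Q + kV) C_ss, so C_ss = Q C_in/(Q + kV).
C_ss = 0.2562·4.076/(0.2562 + 0.01615·13.60) = 1.04427/0.475840 = 2.19458 mol/L.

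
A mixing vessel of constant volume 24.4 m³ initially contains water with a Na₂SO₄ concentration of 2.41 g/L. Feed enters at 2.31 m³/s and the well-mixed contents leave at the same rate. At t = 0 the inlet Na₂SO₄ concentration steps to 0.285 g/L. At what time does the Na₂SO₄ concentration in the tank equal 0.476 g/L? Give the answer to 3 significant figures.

Species balance on the tank: V dC/dt = Q(C_in − C), so τ = V/Q = 10.563 s.
C(t) = C_in + (C₀ − C_in) e^(−t/τ). Set C = 0.476 and solve for t:
e^(−t/τ) = (C − C_in)/(C₀ − C_in) = (0.476 − 0.285)/(2.41 − 0.285) = 0.089882
t = −τ ln(…) = 10.563 × 2.4093 = 25.448 s.

25.4 s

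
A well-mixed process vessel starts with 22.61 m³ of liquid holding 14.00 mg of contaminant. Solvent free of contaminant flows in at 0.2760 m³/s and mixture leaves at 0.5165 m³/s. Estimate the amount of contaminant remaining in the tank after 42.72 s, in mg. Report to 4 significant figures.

Let m(t) be the amount of contaminant. Volume: V(t) = V₀ + (Q_in − Q_out) t = 22.61 − 0.240500 t; V(42.72) = 12.3358 m³.
Solute balance: dm/dt = 0 − Q_out C = −Q_out m/V(t).
dm/m = −Q_out dt/(V₀ − 0.240500 t); integrating gives ln(m/m₀) = −(Q_out/(Q_in−Q_out)) ln(V/V₀).
m = m₀ (V₀/V)^(Q_out/(Q_in−Q_out)) = 14.00 × (22.61/12.3358)^(-2.14761) = 3.81087 mg.

3.811 mg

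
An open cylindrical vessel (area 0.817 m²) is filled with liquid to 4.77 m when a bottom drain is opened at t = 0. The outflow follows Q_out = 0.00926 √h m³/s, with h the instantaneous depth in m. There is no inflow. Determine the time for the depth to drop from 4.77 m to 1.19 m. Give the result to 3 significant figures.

A dh/dt = −Q_out = −0.00926 √h.
∫ h^(−1/2) dh = −(0.00926/A) ∫ dt, giving 2√h = 2√h₀ − (0.00926/A) t.
t = 2A(√h₀ − √h)/0.00926 = 2·0.817·(√4.77 − √1.19)/0.00926
  = 1.6340 × (2.1840 − 1.0909) / 0.00926 = 192.90 s.

193 s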